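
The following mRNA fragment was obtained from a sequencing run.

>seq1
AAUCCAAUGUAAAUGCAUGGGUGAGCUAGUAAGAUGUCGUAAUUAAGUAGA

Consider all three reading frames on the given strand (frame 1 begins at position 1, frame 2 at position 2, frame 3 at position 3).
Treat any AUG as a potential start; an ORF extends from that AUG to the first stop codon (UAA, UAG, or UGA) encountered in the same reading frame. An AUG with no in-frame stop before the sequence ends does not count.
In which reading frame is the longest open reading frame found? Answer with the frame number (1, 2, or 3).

2

Frame 1: AAU CCA AUG UAA AUG CAU GGG UGA GCU AGU AAG AUG UCG UAA UUA AGU AGA — AUG at 7, stop UAA at 10 → 6 nt; AUG at 13, stop UGA at 22 → 12 nt; AUG at 34, stop UAA at 40 → 9 nt.
Frame 2: AUC CAA UGU AAA UGC AUG GGU GAG CUA GUA AGA UGU CGU AAU UAA GUA — AUG at 17, stop UAA at 44 → 30 nt.
Frame 3: UCC AAU GUA AAU GCA UGG GUG AGC UAG UAA GAU GUC GUA AUU AAG UAG — no AUG→stop ORF.
Longest ORF is 30 nt in frame 2 (positions 17–46).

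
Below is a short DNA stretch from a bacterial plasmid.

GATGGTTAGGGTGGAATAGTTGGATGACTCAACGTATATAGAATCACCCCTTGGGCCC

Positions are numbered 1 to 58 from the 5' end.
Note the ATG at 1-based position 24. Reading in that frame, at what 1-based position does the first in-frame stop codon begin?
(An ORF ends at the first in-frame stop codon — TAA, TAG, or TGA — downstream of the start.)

Codons from position 24: ATG (24–26), ACT (27–29), CAA (30–32), CGT (33–35), ATA (36–38), TAG (39–41).
TAG is a stop codon; it begins at position 39.

39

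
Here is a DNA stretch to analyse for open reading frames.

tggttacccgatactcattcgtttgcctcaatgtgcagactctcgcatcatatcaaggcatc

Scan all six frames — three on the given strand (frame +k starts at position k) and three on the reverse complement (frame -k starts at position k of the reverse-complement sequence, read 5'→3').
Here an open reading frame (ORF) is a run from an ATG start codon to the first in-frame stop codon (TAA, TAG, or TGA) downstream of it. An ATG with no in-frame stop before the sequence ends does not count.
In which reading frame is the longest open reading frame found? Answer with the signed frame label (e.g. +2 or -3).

-3

Reverse complement (5'→3'): GATGCCTTGATATGATGCGAGAGTCTGCACATTGAGGCAAACGAATGAGTATCGGGTAACCA
Frame +1: TGG TTA CCC GAT ACT CAT TCG TTT GCC TCA ATG TGC AGA CTC TCG CAT CAT ATC AAG GCA — no ATG→stop ORF.
Frame +2: GGT TAC CCG ATA CTC ATT CGT TTG CCT CAA TGT GCA GAC TCT CGC ATC ATA TCA AGG CAT — no ATG→stop ORF.
Frame +3: GTT ACC CGA TAC TCA TTC GTT TGC CTC AAT GTG CAG ACT CTC GCA TCA TAT CAA GGC ATC — no ATG→stop ORF.
Frame -1: GAT GCC TTG ATA TGA TGC GAG AGT CTG CAC ATT GAG GCA AAC GAA TGA GTA TCG GGT AAC — no ATG→stop ORF.
Frame -2: ATG CCT TGA TAT GAT GCG AGA GTC TGC ACA TTG AGG CAA ACG AAT GAG TAT CGG GTA ACC — ATG at 2, stop TGA at 8 → 9 nt.
Frame -3: TGC CTT GAT ATG ATG CGA GAG TCT GCA CAT TGA GGC AAA CGA ATG AGT ATC GGG TAA CCA — ATG at 12, stop TGA at 33 → 24 nt; ATG at 15, stop TGA at 33 → 21 nt; ATG at 45, stop TAA at 57 → 15 nt.
Longest ORF is 24 nt in frame -3 (positions 12–35).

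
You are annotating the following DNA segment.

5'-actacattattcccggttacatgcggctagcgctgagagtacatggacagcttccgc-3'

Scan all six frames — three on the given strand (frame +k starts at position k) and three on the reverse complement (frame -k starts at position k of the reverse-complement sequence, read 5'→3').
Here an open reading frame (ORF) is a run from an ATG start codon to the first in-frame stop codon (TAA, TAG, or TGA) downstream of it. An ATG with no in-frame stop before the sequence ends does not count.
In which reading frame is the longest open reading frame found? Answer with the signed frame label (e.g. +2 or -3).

Reverse complement (5'→3'): GCGGAAGCTGTCCATGTACTCTCAGCGCTAGCCGCATGTAACCGGGAATAATGTAGT
Frame +1: ACT ACA TTA TTC CCG GTT ACA TGC GGC TAG CGC TGA GAG TAC ATG GAC AGC TTC CGC — no ATG→stop ORF.
Frame +2: CTA CAT TAT TCC CGG TTA CAT GCG GCT AGC GCT GAG AGT ACA TGG ACA GCT TCC — no ATG→stop ORF.
Frame +3: TAC ATT ATT CCC GGT TAC ATG CGG CTA GCG CTG AGA GTA CAT GGA CAG CTT CCG — no ATG→stop ORF.
Frame -1: GCG GAA GCT GTC CAT GTA CTC TCA GCG CTA GCC GCA TGT AAC CGG GAA TAA TGT AGT — no ATG→stop ORF.
Frame -2: CGG AAG CTG TCC ATG TAC TCT CAG CGC TAG CCG CAT GTA ACC GGG AAT AAT GTA — ATG at 14, stop TAG at 29 → 18 nt.
Frame -3: GGA AGC TGT CCA TGT ACT CTC AGC GCT AGC CGC ATG TAA CCG GGA ATA ATG TAG — ATG at 36, stop TAA at 39 → 6 nt; ATG at 51, stop TAG at 54 → 6 nt.
Longest ORF is 18 nt in frame -2 (positions 14–31).

-2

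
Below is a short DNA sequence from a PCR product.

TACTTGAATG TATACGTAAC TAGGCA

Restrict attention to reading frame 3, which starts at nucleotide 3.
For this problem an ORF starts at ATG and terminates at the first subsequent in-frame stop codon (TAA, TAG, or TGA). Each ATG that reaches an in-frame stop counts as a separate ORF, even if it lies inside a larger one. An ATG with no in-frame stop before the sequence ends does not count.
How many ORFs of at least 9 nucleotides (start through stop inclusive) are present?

0

Frame 3: CTT GAA TGT ATA CGT AAC TAG GCA — no ATG→stop ORF.
No ORF reaches 9 nucleotides. Count = 0.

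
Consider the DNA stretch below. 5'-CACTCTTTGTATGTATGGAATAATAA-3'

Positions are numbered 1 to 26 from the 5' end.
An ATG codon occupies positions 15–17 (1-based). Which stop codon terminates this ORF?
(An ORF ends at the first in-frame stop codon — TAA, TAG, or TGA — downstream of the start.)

TAA

Codons from position 15: ATG (15–17), GAA (18–20), TAA (21–23).
The first in-frame stop codon is TAA.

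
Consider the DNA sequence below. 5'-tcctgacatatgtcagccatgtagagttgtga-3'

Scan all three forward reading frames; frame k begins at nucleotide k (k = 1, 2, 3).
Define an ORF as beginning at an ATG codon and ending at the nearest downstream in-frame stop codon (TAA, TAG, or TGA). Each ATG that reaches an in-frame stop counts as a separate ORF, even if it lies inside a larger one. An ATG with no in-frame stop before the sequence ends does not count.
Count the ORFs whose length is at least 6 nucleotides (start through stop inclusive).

2

Frame 1: TCC TGA CAT ATG TCA GCC ATG TAG AGT TGT — ATG at 10, stop TAG at 22 → 15 nt; ATG at 19, stop TAG at 22 → 6 nt.
Frame 2: CCT GAC ATA TGT CAG CCA TGT AGA GTT GTG — no ATG→stop ORF.
Frame 3: CTG ACA TAT GTC AGC CAT GTA GAG TTG TGA — no ATG→stop ORF.
ORFs ≥ 6 nucleotides: frame 1 10–24 (15 nucleotides), frame 1 19–24 (6 nucleotides). Count = 2.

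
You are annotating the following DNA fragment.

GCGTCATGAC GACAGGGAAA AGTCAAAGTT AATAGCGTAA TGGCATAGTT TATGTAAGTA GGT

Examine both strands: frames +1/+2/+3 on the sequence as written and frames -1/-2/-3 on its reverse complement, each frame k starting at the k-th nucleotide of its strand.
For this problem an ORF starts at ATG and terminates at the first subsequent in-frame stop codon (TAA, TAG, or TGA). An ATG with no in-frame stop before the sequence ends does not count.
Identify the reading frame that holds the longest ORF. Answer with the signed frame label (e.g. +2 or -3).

+3

Reverse complement (5'→3'): ACCTACTTACATAAACTATGCCATTACGCTATTAACTTTGACTTTTCCCTGTCGTCATGACGC
Frame +1: GCG TCA TGA CGA CAG GGA AAA GTC AAA GTT AAT AGC GTA ATG GCA TAG TTT ATG TAA GTA GGT — ATG at 40, stop TAG at 46 → 9 nt; ATG at 52, stop TAA at 55 → 6 nt.
Frame +2: CGT CAT GAC GAC AGG GAA AAG TCA AAG TTA ATA GCG TAA TGG CAT AGT TTA TGT AAG TAG — no ATG→stop ORF.
Frame +3: GTC ATG ACG ACA GGG AAA AGT CAA AGT TAA TAG CGT AAT GGC ATA GTT TAT GTA AGT AGG — ATG at 6, stop TAA at 30 → 27 nt.
Frame -1: ACC TAC TTA CAT AAA CTA TGC CAT TAC GCT ATT AAC TTT GAC TTT TCC CTG TCG TCA TGA CGC — no ATG→stop ORF.
Frame -2: CCT ACT TAC ATA AAC TAT GCC ATT ACG CTA TTA ACT TTG ACT TTT CCC TGT CGT CAT GAC — no ATG→stop ORF.
Frame -3: CTA CTT ACA TAA ACT ATG CCA TTA CGC TAT TAA CTT TGA CTT TTC CCT GTC GTC ATG ACG — ATG at 18, stop TAA at 33 → 18 nt.
Longest ORF is 27 nt in frame +3 (positions 6–32).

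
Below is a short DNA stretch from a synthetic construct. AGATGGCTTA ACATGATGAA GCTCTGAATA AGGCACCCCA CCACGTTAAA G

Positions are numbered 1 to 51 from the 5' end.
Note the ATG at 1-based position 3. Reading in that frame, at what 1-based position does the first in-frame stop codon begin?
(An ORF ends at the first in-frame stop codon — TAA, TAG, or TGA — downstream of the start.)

9

Codons from position 3: ATG (3–5), GCT (6–8), TAA (9–11).
TAA is a stop codon; it begins at position 9.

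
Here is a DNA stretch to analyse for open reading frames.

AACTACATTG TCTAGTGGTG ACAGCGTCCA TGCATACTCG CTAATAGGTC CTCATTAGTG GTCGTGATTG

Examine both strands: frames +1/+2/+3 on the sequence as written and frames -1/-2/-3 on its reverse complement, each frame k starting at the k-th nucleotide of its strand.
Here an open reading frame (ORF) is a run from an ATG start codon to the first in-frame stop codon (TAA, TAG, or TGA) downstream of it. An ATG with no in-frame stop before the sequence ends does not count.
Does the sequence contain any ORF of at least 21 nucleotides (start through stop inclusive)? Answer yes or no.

yes

Reverse complement (5'→3'): CAATCACGACCACTAATGAGGACCTATTAGCGAGTATGCATGGACGCTGTCACCACTAGACAATGTAGTT
Frame +1: AAC TAC ATT GTC TAG TGG TGA CAG CGT CCA TGC ATA CTC GCT AAT AGG TCC TCA TTA GTG GTC GTG ATT — no ATG→stop ORF.
Frame +2: ACT ACA TTG TCT AGT GGT GAC AGC GTC CAT GCA TAC TCG CTA ATA GGT CCT CAT TAG TGG TCG TGA TTG — no ATG→stop ORF.
Frame +3: CTA CAT TGT CTA GTG GTG ACA GCG TCC ATG CAT ACT CGC TAA TAG GTC CTC ATT AGT GGT CGT GAT — ATG at 30, stop TAA at 42 → 15 nt.
Frame -1: CAA TCA CGA CCA CTA ATG AGG ACC TAT TAG CGA GTA TGC ATG GAC GCT GTC ACC ACT AGA CAA TGT AGT — ATG at 16, stop TAG at 28 → 15 nt.
Frame -2: AAT CAC GAC CAC TAA TGA GGA CCT ATT AGC GAG TAT GCA TGG ACG CTG TCA CCA CTA GAC AAT GTA GTT — no ATG→stop ORF.
Frame -3: ATC ACG ACC ACT AAT GAG GAC CTA TTA GCG AGT ATG CAT GGA CGC TGT CAC CAC TAG ACA ATG TAG — ATG at 36, stop TAG at 57 → 24 nt; ATG at 63, stop TAG at 66 → 6 nt.
Frame -3 has an ORF of 24 nucleotides (positions 36–59) ≥ 21, so yes.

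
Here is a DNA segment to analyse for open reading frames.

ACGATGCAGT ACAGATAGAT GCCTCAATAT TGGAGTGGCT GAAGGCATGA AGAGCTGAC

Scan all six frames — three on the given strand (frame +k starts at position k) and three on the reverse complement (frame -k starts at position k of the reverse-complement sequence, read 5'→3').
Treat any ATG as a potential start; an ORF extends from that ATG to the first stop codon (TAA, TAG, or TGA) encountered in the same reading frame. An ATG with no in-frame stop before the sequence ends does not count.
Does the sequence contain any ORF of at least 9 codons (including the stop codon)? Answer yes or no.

Reverse complement (5'→3'): GTCAGCTCTTCATGCCTTCAGCCACTCCAATATTGAGGCATCTATCTGTACTGCATCGT
Frame +1: ACG ATG CAG TAC AGA TAG ATG CCT CAA TAT TGG AGT GGC TGA AGG CAT GAA GAG CTG — ATG at 4, stop TAG at 16 → 15 nt; ATG at 19, stop TGA at 40 → 24 nt.
Frame +2: CGA TGC AGT ACA GAT AGA TGC CTC AAT ATT GGA GTG GCT GAA GGC ATG AAG AGC TGA — ATG at 47, stop TGA at 56 → 12 nt.
Frame +3: GAT GCA GTA CAG ATA GAT GCC TCA ATA TTG GAG TGG CTG AAG GCA TGA AGA GCT GAC — no ATG→stop ORF.
Frame -1: GTC AGC TCT TCA TGC CTT CAG CCA CTC CAA TAT TGA GGC ATC TAT CTG TAC TGC ATC — no ATG→stop ORF.
Frame -2: TCA GCT CTT CAT GCC TTC AGC CAC TCC AAT ATT GAG GCA TCT ATC TGT ACT GCA TCG — no ATG→stop ORF.
Frame -3: CAG CTC TTC ATG CCT TCA GCC ACT CCA ATA TTG AGG CAT CTA TCT GTA CTG CAT CGT — no ATG→stop ORF.
Largest ORF found is 8 codons < 9, so no.

no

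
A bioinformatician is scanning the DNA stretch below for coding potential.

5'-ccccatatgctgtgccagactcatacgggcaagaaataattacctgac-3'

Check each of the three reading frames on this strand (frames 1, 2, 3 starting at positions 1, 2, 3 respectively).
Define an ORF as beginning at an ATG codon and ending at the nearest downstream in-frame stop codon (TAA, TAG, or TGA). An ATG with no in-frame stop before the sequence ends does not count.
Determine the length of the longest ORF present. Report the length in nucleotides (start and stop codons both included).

33

Frame 1: CCC CAT ATG CTG TGC CAG ACT CAT ACG GGC AAG AAA TAA TTA CCT GAC — ATG at 7, stop TAA at 37 → 33 nt.
Frame 2: CCC ATA TGC TGT GCC AGA CTC ATA CGG GCA AGA AAT AAT TAC CTG — no ATG→stop ORF.
Frame 3: CCA TAT GCT GTG CCA GAC TCA TAC GGG CAA GAA ATA ATT ACC TGA — no ATG→stop ORF.
Longest: frame 1, positions 7–39, 33 nt = 11 codons = 10 aa. → 33 nucleotides.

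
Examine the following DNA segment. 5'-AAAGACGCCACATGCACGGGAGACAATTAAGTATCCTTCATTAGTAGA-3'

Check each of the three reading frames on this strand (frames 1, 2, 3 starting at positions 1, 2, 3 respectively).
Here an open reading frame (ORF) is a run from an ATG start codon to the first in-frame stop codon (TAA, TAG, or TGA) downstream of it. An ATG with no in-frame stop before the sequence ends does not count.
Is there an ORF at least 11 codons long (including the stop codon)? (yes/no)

Frame 1: AAA GAC GCC ACA TGC ACG GGA GAC AAT TAA GTA TCC TTC ATT AGT AGA — no ATG→stop ORF.
Frame 2: AAG ACG CCA CAT GCA CGG GAG ACA ATT AAG TAT CCT TCA TTA GTA — no ATG→stop ORF.
Frame 3: AGA CGC CAC ATG CAC GGG AGA CAA TTA AGT ATC CTT CAT TAG TAG — ATG at 12, stop TAG at 42 → 33 nt.
Frame 3 has an ORF of 11 codons (positions 12–44) ≥ 11, so yes.

yes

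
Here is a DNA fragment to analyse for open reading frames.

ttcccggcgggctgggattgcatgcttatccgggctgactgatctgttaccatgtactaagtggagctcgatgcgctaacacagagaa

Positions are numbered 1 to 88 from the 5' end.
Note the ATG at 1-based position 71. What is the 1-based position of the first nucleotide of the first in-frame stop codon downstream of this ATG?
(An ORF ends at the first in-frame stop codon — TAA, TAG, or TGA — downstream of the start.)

77

Codons from position 71: ATG (71–73), CGC (74–76), TAA (77–79).
TAA is a stop codon; it begins at position 77.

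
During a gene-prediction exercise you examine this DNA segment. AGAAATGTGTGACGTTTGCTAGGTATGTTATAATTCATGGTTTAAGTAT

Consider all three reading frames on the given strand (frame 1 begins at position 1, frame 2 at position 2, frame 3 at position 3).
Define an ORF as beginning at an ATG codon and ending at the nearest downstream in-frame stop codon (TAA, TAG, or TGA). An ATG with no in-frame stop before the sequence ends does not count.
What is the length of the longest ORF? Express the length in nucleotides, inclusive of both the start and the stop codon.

Frame 1: AGA AAT GTG TGA CGT TTG CTA GGT ATG TTA TAA TTC ATG GTT TAA GTA — ATG at 25, stop TAA at 31 → 9 nt; ATG at 37, stop TAA at 43 → 9 nt.
Frame 2: GAA ATG TGT GAC GTT TGC TAG GTA TGT TAT AAT TCA TGG TTT AAG TAT — ATG at 5, stop TAG at 20 → 18 nt.
Frame 3: AAA TGT GTG ACG TTT GCT AGG TAT GTT ATA ATT CAT GGT TTA AGT — no ATG→stop ORF.
Longest: frame 2, positions 5–22, 18 nt = 6 codons = 5 aa. → 18 nucleotides.

18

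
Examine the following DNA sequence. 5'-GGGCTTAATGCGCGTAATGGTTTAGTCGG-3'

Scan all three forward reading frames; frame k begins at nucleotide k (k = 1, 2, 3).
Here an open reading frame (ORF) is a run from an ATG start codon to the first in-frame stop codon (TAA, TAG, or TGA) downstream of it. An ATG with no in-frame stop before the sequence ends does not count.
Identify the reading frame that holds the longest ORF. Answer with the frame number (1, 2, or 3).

2

Frame 1: GGG CTT AAT GCG CGT AAT GGT TTA GTC — no ATG→stop ORF.
Frame 2: GGC TTA ATG CGC GTA ATG GTT TAG TCG — ATG at 8, stop TAG at 23 → 18 nt; ATG at 17, stop TAG at 23 → 9 nt.
Frame 3: GCT TAA TGC GCG TAA TGG TTT AGT CGG — no ATG→stop ORF.
Longest ORF is 18 nt in frame 2 (positions 8–25).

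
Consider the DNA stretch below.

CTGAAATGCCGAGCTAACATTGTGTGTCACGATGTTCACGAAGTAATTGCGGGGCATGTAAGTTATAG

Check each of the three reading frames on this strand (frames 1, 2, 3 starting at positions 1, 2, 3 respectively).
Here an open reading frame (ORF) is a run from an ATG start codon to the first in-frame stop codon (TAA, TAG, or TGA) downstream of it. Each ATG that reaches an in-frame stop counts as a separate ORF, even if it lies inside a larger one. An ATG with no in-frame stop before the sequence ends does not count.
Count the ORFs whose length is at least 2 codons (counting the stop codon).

3

Frame 1: CTG AAA TGC CGA GCT AAC ATT GTG TGT CAC GAT GTT CAC GAA GTA ATT GCG GGG CAT GTA AGT TAT — no ATG→stop ORF.
Frame 2: TGA AAT GCC GAG CTA ACA TTG TGT GTC ACG ATG TTC ACG AAG TAA TTG CGG GGC ATG TAA GTT ATA — ATG at 32, stop TAA at 44 → 15 nt; ATG at 56, stop TAA at 59 → 6 nt.
Frame 3: GAA ATG CCG AGC TAA CAT TGT GTG TCA CGA TGT TCA CGA AGT AAT TGC GGG GCA TGT AAG TTA TAG — ATG at 6, stop TAA at 15 → 12 nt.
ORFs ≥ 2 codons: frame 2 32–46 (5 codons), frame 2 56–61 (2 codons), frame 3 6–17 (4 codons). Count = 3.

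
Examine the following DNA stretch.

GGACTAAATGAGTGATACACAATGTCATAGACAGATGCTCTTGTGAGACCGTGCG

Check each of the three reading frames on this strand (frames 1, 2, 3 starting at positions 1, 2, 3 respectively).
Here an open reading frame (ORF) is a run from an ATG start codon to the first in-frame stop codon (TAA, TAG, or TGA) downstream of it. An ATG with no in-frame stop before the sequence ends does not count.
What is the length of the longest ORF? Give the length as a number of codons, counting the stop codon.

13

Frame 1: GGA CTA AAT GAG TGA TAC ACA ATG TCA TAG ACA GAT GCT CTT GTG AGA CCG TGC — ATG at 22, stop TAG at 28 → 9 nt.
Frame 2: GAC TAA ATG AGT GAT ACA CAA TGT CAT AGA CAG ATG CTC TTG TGA GAC CGT GCG — ATG at 8, stop TGA at 44 → 39 nt; ATG at 35, stop TGA at 44 → 12 nt.
Frame 3: ACT AAA TGA GTG ATA CAC AAT GTC ATA GAC AGA TGC TCT TGT GAG ACC GTG — no ATG→stop ORF.
Longest: frame 2, positions 8–46, 39 nt = 13 codons = 12 aa. → 13 codons.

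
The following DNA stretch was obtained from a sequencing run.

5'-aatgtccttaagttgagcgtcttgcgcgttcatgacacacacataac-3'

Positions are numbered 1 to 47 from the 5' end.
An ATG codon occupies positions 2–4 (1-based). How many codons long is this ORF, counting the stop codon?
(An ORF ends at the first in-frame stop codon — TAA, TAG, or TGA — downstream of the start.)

Codons from position 2: ATG (2–4), TCC (5–7), TTA (8–10), AGT (11–13), TGA (14–16).
TGA is the first in-frame stop; that's 5 codons including the stop.

5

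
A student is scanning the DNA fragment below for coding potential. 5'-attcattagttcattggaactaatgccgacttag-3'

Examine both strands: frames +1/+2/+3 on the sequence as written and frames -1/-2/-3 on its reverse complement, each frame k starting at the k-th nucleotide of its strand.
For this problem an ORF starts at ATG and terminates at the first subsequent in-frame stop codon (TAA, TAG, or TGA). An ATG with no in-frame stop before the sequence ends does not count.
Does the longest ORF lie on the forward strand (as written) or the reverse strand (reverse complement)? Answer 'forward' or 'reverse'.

Reverse complement (5'→3'): CTAAGTCGGCATTAGTTCCAATGAACTAATGAAT
Frame +1: ATT CAT TAG TTC ATT GGA ACT AAT GCC GAC TTA — no ATG→stop ORF.
Frame +2: TTC ATT AGT TCA TTG GAA CTA ATG CCG ACT TAG — ATG at 23, stop TAG at 32 → 12 nt.
Frame +3: TCA TTA GTT CAT TGG AAC TAA TGC CGA CTT — no ATG→stop ORF.
Frame -1: CTA AGT CGG CAT TAG TTC CAA TGA ACT AAT GAA — no ATG→stop ORF.
Frame -2: TAA GTC GGC ATT AGT TCC AAT GAA CTA ATG AAT — no ATG→stop ORF.
Frame -3: AAG TCG GCA TTA GTT CCA ATG AAC TAA TGA — ATG at 21, stop TAA at 27 → 9 nt.
Forward-strand max 12 nt; reverse-strand max 9 nt. The forward strand has the longer ORF.

forward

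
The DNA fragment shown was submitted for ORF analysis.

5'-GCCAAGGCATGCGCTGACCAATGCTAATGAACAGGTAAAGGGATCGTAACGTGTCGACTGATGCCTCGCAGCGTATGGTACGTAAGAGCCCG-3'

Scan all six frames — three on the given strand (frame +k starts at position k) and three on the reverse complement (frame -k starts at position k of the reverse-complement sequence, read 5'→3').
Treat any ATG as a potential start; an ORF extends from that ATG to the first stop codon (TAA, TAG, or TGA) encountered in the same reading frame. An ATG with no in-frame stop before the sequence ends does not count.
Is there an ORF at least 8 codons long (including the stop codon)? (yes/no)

no

Reverse complement (5'→3'): CGGGCTCTTACGTACCATACGCTGCGAGGCATCAGTCGACACGTTACGATCCCTTTACCTGTTCATTAGCATTGGTCAGCGCATGCCTTGGC
Frame +1: GCC AAG GCA TGC GCT GAC CAA TGC TAA TGA ACA GGT AAA GGG ATC GTA ACG TGT CGA CTG ATG CCT CGC AGC GTA TGG TAC GTA AGA GCC — no ATG→stop ORF.
Frame +2: CCA AGG CAT GCG CTG ACC AAT GCT AAT GAA CAG GTA AAG GGA TCG TAA CGT GTC GAC TGA TGC CTC GCA GCG TAT GGT ACG TAA GAG CCC — no ATG→stop ORF.
Frame +3: CAA GGC ATG CGC TGA CCA ATG CTA ATG AAC AGG TAA AGG GAT CGT AAC GTG TCG ACT GAT GCC TCG CAG CGT ATG GTA CGT AAG AGC CCG — ATG at 9, stop TGA at 15 → 9 nt; ATG at 21, stop TAA at 36 → 18 nt; ATG at 27, stop TAA at 36 → 12 nt.
Frame -1: CGG GCT CTT ACG TAC CAT ACG CTG CGA GGC ATC AGT CGA CAC GTT ACG ATC CCT TTA CCT GTT CAT TAG CAT TGG TCA GCG CAT GCC TTG — no ATG→stop ORF.
Frame -2: GGG CTC TTA CGT ACC ATA CGC TGC GAG GCA TCA GTC GAC ACG TTA CGA TCC CTT TAC CTG TTC ATT AGC ATT GGT CAG CGC ATG CCT TGG — no ATG→stop ORF.
Frame -3: GGC TCT TAC GTA CCA TAC GCT GCG AGG CAT CAG TCG ACA CGT TAC GAT CCC TTT ACC TGT TCA TTA GCA TTG GTC AGC GCA TGC CTT GGC — no ATG→stop ORF.
Largest ORF found is 6 codons < 8, so no.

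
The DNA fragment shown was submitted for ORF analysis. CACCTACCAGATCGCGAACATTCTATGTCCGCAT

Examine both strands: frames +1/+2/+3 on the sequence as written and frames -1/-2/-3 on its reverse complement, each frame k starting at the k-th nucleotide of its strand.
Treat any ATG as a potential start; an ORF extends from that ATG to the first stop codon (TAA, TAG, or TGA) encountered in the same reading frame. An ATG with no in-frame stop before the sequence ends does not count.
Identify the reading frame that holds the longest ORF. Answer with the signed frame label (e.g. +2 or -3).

Reverse complement (5'→3'): ATGCGGACATAGAATGTTCGCGATCTGGTAGGTG
Frame +1: CAC CTA CCA GAT CGC GAA CAT TCT ATG TCC GCA — no ATG→stop ORF.
Frame +2: ACC TAC CAG ATC GCG AAC ATT CTA TGT CCG CAT — no ATG→stop ORF.
Frame +3: CCT ACC AGA TCG CGA ACA TTC TAT GTC CGC — no ATG→stop ORF.
Frame -1: ATG CGG ACA TAG AAT GTT CGC GAT CTG GTA GGT — ATG at 1, stop TAG at 10 → 12 nt.
Frame -2: TGC GGA CAT AGA ATG TTC GCG ATC TGG TAG GTG — ATG at 14, stop TAG at 29 → 18 nt.
Frame -3: GCG GAC ATA GAA TGT TCG CGA TCT GGT AGG — no ATG→stop ORF.
Longest ORF is 18 nt in frame -2 (positions 14–31).

-2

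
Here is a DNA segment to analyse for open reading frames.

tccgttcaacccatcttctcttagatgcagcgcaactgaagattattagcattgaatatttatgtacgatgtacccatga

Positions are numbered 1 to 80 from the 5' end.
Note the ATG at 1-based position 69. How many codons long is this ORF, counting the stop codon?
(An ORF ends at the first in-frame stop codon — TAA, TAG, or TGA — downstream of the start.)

Codons from position 69: ATG (69–71), TAC (72–74), CCA (75–77), TGA (78–80).
TGA is the first in-frame stop; that's 4 codons including the stop.

4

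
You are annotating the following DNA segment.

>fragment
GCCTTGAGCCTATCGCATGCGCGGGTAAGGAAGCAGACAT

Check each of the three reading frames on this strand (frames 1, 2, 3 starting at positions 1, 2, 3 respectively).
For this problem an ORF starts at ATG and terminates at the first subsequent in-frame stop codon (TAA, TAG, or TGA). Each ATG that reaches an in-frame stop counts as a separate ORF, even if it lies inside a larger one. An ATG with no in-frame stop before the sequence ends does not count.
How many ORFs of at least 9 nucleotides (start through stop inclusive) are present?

1

Frame 1: GCC TTG AGC CTA TCG CAT GCG CGG GTA AGG AAG CAG ACA — no ATG→stop ORF.
Frame 2: CCT TGA GCC TAT CGC ATG CGC GGG TAA GGA AGC AGA CAT — ATG at 17, stop TAA at 26 → 12 nt.
Frame 3: CTT GAG CCT ATC GCA TGC GCG GGT AAG GAA GCA GAC — no ATG→stop ORF.
ORFs ≥ 9 nucleotides: frame 2 17–28 (12 nucleotides). Count = 1.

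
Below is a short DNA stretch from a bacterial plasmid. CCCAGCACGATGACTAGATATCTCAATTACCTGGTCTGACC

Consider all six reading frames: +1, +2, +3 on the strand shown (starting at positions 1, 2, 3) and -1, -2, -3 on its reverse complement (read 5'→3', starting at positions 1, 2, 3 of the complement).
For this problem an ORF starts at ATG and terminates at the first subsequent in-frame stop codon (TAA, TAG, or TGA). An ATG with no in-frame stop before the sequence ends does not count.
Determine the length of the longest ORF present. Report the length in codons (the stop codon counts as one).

10

Reverse complement (5'→3'): GGTCAGACCAGGTAATTGAGATATCTAGTCATCGTGCTGGG
Frame +1: CCC AGC ACG ATG ACT AGA TAT CTC AAT TAC CTG GTC TGA — ATG at 10, stop TGA at 37 → 30 nt.
Frame +2: CCA GCA CGA TGA CTA GAT ATC TCA ATT ACC TGG TCT GAC — no ATG→stop ORF.
Frame +3: CAG CAC GAT GAC TAG ATA TCT CAA TTA CCT GGT CTG ACC — no ATG→stop ORF.
Frame -1: GGT CAG ACC AGG TAA TTG AGA TAT CTA GTC ATC GTG CTG — no ATG→stop ORF.
Frame -2: GTC AGA CCA GGT AAT TGA GAT ATC TAG TCA TCG TGC TGG — no ATG→stop ORF.
Frame -3: TCA GAC CAG GTA ATT GAG ATA TCT AGT CAT CGT GCT GGG — no ATG→stop ORF.
Longest: frame +1, positions 10–39, 30 nt = 10 codons = 9 aa. → 10 codons.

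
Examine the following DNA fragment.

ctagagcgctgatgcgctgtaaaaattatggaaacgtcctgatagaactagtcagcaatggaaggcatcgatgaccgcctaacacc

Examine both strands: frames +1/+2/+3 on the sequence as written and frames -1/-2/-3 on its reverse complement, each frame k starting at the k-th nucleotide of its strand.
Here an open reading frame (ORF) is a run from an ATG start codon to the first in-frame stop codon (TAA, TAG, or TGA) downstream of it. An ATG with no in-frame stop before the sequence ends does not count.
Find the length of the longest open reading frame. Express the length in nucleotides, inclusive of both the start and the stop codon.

63

Reverse complement (5'→3'): GGTGTTAGGCGGTCATCGATGCCTTCCATTGCTGACTAGTTCTATCAGGACGTTTCCATAATTTTTACAGCGCATCAGCGCTCTAG
Frame +1: CTA GAG CGC TGA TGC GCT GTA AAA ATT ATG GAA ACG TCC TGA TAG AAC TAG TCA GCA ATG GAA GGC ATC GAT GAC CGC CTA ACA — ATG at 28, stop TGA at 40 → 15 nt.
Frame +2: TAG AGC GCT GAT GCG CTG TAA AAA TTA TGG AAA CGT CCT GAT AGA ACT AGT CAG CAA TGG AAG GCA TCG ATG ACC GCC TAA CAC — ATG at 71, stop TAA at 80 → 12 nt.
Frame +3: AGA GCG CTG ATG CGC TGT AAA AAT TAT GGA AAC GTC CTG ATA GAA CTA GTC AGC AAT GGA AGG CAT CGA TGA CCG CCT AAC ACC — ATG at 12, stop TGA at 72 → 63 nt.
Frame -1: GGT GTT AGG CGG TCA TCG ATG CCT TCC ATT GCT GAC TAG TTC TAT CAG GAC GTT TCC ATA ATT TTT ACA GCG CAT CAG CGC TCT — ATG at 19, stop TAG at 37 → 21 nt.
Frame -2: GTG TTA GGC GGT CAT CGA TGC CTT CCA TTG CTG ACT AGT TCT ATC AGG ACG TTT CCA TAA TTT TTA CAG CGC ATC AGC GCT CTA — no ATG→stop ORF.
Frame -3: TGT TAG GCG GTC ATC GAT GCC TTC CAT TGC TGA CTA GTT CTA TCA GGA CGT TTC CAT AAT TTT TAC AGC GCA TCA GCG CTC TAG — no ATG→stop ORF.
Longest: frame +3, positions 12–74, 63 nt = 21 codons = 20 aa. → 63 nucleotides.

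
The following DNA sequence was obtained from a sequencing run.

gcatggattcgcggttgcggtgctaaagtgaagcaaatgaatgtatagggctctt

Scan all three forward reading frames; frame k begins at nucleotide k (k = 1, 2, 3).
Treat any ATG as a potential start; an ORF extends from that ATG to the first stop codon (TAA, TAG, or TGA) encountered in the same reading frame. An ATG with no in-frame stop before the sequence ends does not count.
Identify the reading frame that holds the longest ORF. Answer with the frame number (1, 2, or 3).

3

Frame 1: GCA TGG ATT CGC GGT TGC GGT GCT AAA GTG AAG CAA ATG AAT GTA TAG GGC TCT — ATG at 37, stop TAG at 46 → 12 nt.
Frame 2: CAT GGA TTC GCG GTT GCG GTG CTA AAG TGA AGC AAA TGA ATG TAT AGG GCT CTT — no ATG→stop ORF.
Frame 3: ATG GAT TCG CGG TTG CGG TGC TAA AGT GAA GCA AAT GAA TGT ATA GGG CTC — ATG at 3, stop TAA at 24 → 24 nt.
Longest ORF is 24 nt in frame 3 (positions 3–26).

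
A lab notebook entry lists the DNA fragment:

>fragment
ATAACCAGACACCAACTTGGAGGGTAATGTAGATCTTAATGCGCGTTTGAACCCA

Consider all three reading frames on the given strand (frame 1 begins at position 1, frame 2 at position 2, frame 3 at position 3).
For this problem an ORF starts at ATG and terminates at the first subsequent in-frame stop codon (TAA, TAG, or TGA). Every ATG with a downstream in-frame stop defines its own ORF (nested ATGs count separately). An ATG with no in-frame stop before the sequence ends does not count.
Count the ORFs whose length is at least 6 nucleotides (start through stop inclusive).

Frame 1: ATA ACC AGA CAC CAA CTT GGA GGG TAA TGT AGA TCT TAA TGC GCG TTT GAA CCC — no ATG→stop ORF.
Frame 2: TAA CCA GAC ACC AAC TTG GAG GGT AAT GTA GAT CTT AAT GCG CGT TTG AAC CCA — no ATG→stop ORF.
Frame 3: AAC CAG ACA CCA ACT TGG AGG GTA ATG TAG ATC TTA ATG CGC GTT TGA ACC — ATG at 27, stop TAG at 30 → 6 nt; ATG at 39, stop TGA at 48 → 12 nt.
ORFs ≥ 6 nucleotides: frame 3 27–32 (6 nucleotides), frame 3 39–50 (12 nucleotides). Count = 2.

2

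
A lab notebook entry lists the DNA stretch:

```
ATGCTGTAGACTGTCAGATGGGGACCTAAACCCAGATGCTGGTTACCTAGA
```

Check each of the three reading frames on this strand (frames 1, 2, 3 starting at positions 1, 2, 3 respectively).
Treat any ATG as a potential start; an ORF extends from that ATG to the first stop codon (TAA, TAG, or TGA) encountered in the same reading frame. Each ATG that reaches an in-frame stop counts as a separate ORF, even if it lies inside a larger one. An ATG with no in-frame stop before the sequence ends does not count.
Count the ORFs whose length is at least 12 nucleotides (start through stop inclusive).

Frame 1: ATG CTG TAG ACT GTC AGA TGG GGA CCT AAA CCC AGA TGC TGG TTA CCT AGA — ATG at 1, stop TAG at 7 → 9 nt.
Frame 2: TGC TGT AGA CTG TCA GAT GGG GAC CTA AAC CCA GAT GCT GGT TAC CTA — no ATG→stop ORF.
Frame 3: GCT GTA GAC TGT CAG ATG GGG ACC TAA ACC CAG ATG CTG GTT ACC TAG — ATG at 18, stop TAA at 27 → 12 nt; ATG at 36, stop TAG at 48 → 15 nt.
ORFs ≥ 12 nucleotides: frame 3 18–29 (12 nucleotides), frame 3 36–50 (15 nucleotides). Count = 2.

2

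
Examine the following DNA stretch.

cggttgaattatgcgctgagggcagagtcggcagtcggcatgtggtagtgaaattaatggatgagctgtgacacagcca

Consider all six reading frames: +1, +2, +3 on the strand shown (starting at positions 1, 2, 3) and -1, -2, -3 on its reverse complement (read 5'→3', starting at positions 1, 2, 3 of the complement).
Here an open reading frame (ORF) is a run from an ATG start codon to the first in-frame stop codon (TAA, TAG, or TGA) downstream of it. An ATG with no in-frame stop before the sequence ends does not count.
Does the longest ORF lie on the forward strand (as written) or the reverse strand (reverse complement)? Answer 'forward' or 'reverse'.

Reverse complement (5'→3'): TGGCTGTGTCACAGCTCATCCATTAATTTCACTACCACATGCCGACTGCCGACTCTGCCCTCAGCGCATAATTCAACCG
Frame +1: CGG TTG AAT TAT GCG CTG AGG GCA GAG TCG GCA GTC GGC ATG TGG TAG TGA AAT TAA TGG ATG AGC TGT GAC ACA GCC — ATG at 40, stop TAG at 46 → 9 nt.
Frame +2: GGT TGA ATT ATG CGC TGA GGG CAG AGT CGG CAG TCG GCA TGT GGT AGT GAA ATT AAT GGA TGA GCT GTG ACA CAG CCA — ATG at 11, stop TGA at 17 → 9 nt.
Frame +3: GTT GAA TTA TGC GCT GAG GGC AGA GTC GGC AGT CGG CAT GTG GTA GTG AAA TTA ATG GAT GAG CTG TGA CAC AGC — ATG at 57, stop TGA at 69 → 15 nt.
Frame -1: TGG CTG TGT CAC AGC TCA TCC ATT AAT TTC ACT ACC ACA TGC CGA CTG CCG ACT CTG CCC TCA GCG CAT AAT TCA ACC — no ATG→stop ORF.
Frame -2: GGC TGT GTC ACA GCT CAT CCA TTA ATT TCA CTA CCA CAT GCC GAC TGC CGA CTC TGC CCT CAG CGC ATA ATT CAA CCG — no ATG→stop ORF.
Frame -3: GCT GTG TCA CAG CTC ATC CAT TAA TTT CAC TAC CAC ATG CCG ACT GCC GAC TCT GCC CTC AGC GCA TAA TTC AAC — ATG at 39, stop TAA at 69 → 33 nt.
Forward-strand max 15 nt; reverse-strand max 33 nt. The reverse strand has the longer ORF.

reverse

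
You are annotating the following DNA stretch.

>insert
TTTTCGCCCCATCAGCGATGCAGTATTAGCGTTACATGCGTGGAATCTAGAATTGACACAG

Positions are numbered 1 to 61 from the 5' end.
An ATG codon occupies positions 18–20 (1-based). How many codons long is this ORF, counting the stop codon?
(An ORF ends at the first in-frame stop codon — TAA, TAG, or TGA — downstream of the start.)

Codons from position 18: ATG (18–20), CAG (21–23), TAT (24–26), TAG (27–29).
TAG is the first in-frame stop; that's 4 codons including the stop.

4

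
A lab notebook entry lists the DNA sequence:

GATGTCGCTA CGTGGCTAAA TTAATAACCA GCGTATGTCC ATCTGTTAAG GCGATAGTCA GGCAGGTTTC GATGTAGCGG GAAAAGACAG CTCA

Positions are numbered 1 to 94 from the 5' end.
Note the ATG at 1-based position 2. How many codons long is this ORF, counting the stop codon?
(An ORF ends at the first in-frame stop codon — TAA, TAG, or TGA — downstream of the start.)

Codons from position 2: ATG (2–4), TCG (5–7), CTA (8–10), CGT (11–13), GGC (14–16), TAA (17–19).
TAA is the first in-frame stop; that's 6 codons including the stop.

6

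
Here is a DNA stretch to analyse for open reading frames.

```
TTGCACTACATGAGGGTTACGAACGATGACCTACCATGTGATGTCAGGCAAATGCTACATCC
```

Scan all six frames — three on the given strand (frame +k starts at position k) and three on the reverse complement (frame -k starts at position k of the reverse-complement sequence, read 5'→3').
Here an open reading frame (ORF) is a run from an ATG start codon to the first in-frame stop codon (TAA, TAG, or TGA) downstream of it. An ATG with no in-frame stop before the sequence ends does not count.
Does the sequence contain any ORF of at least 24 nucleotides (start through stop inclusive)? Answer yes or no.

Reverse complement (5'→3'): GGATGTAGCATTTGCCTGACATCACATGGTAGGTCATCGTTCGTAACCCTCATGTAGTGCAA
Frame +1: TTG CAC TAC ATG AGG GTT ACG AAC GAT GAC CTA CCA TGT GAT GTC AGG CAA ATG CTA CAT — no ATG→stop ORF.
Frame +2: TGC ACT ACA TGA GGG TTA CGA ACG ATG ACC TAC CAT GTG ATG TCA GGC AAA TGC TAC ATC — no ATG→stop ORF.
Frame +3: GCA CTA CAT GAG GGT TAC GAA CGA TGA CCT ACC ATG TGA TGT CAG GCA AAT GCT ACA TCC — ATG at 36, stop TGA at 39 → 6 nt.
Frame -1: GGA TGT AGC ATT TGC CTG ACA TCA CAT GGT AGG TCA TCG TTC GTA ACC CTC ATG TAG TGC — ATG at 52, stop TAG at 55 → 6 nt.
Frame -2: GAT GTA GCA TTT GCC TGA CAT CAC ATG GTA GGT CAT CGT TCG TAA CCC TCA TGT AGT GCA — ATG at 26, stop TAA at 44 → 21 nt.
Frame -3: ATG TAG CAT TTG CCT GAC ATC ACA TGG TAG GTC ATC GTT CGT AAC CCT CAT GTA GTG CAA — ATG at 3, stop TAG at 6 → 6 nt.
Largest ORF found is 21 nucleotides < 24, so no.

no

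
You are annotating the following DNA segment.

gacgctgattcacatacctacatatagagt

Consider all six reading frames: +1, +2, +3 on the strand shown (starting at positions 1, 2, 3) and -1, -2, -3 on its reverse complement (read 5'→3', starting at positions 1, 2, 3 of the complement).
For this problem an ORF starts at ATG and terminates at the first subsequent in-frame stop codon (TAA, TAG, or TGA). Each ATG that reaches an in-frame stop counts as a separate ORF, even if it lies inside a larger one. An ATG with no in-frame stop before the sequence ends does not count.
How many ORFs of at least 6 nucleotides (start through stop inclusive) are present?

Reverse complement (5'→3'): ACTCTATATGTAGGTATGTGAATCAGCGTC
Frame +1: GAC GCT GAT TCA CAT ACC TAC ATA TAG AGT — no ATG→stop ORF.
Frame +2: ACG CTG ATT CAC ATA CCT ACA TAT AGA — no ATG→stop ORF.
Frame +3: CGC TGA TTC ACA TAC CTA CAT ATA GAG — no ATG→stop ORF.
Frame -1: ACT CTA TAT GTA GGT ATG TGA ATC AGC GTC — ATG at 16, stop TGA at 19 → 6 nt.
Frame -2: CTC TAT ATG TAG GTA TGT GAA TCA GCG — ATG at 8, stop TAG at 11 → 6 nt.
Frame -3: TCT ATA TGT AGG TAT GTG AAT CAG CGT — no ATG→stop ORF.
ORFs ≥ 6 nucleotides: frame -1 16–21 (6 nucleotides), frame -2 8–13 (6 nucleotides). Count = 2.

2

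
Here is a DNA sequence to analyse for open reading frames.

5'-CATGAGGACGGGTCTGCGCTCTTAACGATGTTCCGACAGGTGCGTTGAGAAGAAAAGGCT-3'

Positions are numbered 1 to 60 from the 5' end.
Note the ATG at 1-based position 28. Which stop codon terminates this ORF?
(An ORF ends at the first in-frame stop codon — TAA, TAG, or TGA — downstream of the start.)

TGA

Codons from position 28: ATG (28–30), TTC (31–33), CGA (34–36), CAG (37–39), GTG (40–42), CGT (43–45), TGA (46–48).
The first in-frame stop codon is TGA.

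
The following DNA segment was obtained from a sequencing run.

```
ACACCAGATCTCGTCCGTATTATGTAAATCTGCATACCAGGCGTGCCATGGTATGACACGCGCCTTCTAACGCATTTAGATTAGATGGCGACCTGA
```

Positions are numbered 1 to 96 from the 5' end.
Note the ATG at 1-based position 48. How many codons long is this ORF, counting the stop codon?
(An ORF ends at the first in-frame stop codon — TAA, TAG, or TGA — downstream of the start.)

Codons from position 48: ATG (48–50), GTA (51–53), TGA (54–56).
TGA is the first in-frame stop; that's 3 codons including the stop.

3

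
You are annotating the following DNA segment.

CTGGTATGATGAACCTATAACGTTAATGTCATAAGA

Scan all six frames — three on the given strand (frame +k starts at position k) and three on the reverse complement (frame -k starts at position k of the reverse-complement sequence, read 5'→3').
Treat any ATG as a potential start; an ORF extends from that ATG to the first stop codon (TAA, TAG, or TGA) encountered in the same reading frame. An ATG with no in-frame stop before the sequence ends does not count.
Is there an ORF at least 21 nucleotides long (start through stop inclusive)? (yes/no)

no

Reverse complement (5'→3'): TCTTATGACATTAACGTTATAGGTTCATCATACCAG
Frame +1: CTG GTA TGA TGA ACC TAT AAC GTT AAT GTC ATA AGA — no ATG→stop ORF.
Frame +2: TGG TAT GAT GAA CCT ATA ACG TTA ATG TCA TAA — ATG at 26, stop TAA at 32 → 9 nt.
Frame +3: GGT ATG ATG AAC CTA TAA CGT TAA TGT CAT AAG — ATG at 6, stop TAA at 18 → 15 nt; ATG at 9, stop TAA at 18 → 12 nt.
Frame -1: TCT TAT GAC ATT AAC GTT ATA GGT TCA TCA TAC CAG — no ATG→stop ORF.
Frame -2: CTT ATG ACA TTA ACG TTA TAG GTT CAT CAT ACC — ATG at 5, stop TAG at 20 → 18 nt.
Frame -3: TTA TGA CAT TAA CGT TAT AGG TTC ATC ATA CCA — no ATG→stop ORF.
Largest ORF found is 18 nucleotides < 21, so no.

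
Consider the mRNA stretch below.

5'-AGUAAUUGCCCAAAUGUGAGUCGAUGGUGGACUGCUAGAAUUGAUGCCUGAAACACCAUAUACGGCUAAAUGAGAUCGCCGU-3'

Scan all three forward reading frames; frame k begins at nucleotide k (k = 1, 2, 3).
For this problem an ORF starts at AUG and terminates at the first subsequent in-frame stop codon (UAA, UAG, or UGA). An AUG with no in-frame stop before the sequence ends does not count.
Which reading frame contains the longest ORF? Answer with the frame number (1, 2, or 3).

2

Frame 1: AGU AAU UGC CCA AAU GUG AGU CGA UGG UGG ACU GCU AGA AUU GAU GCC UGA AAC ACC AUA UAC GGC UAA AUG AGA UCG CCG — no AUG→stop ORF.
Frame 2: GUA AUU GCC CAA AUG UGA GUC GAU GGU GGA CUG CUA GAA UUG AUG CCU GAA ACA CCA UAU ACG GCU AAA UGA GAU CGC CGU — AUG at 14, stop UGA at 17 → 6 nt; AUG at 44, stop UGA at 71 → 30 nt.
Frame 3: UAA UUG CCC AAA UGU GAG UCG AUG GUG GAC UGC UAG AAU UGA UGC CUG AAA CAC CAU AUA CGG CUA AAU GAG AUC GCC — AUG at 24, stop UAG at 36 → 15 nt.
Longest ORF is 30 nt in frame 2 (positions 44–73).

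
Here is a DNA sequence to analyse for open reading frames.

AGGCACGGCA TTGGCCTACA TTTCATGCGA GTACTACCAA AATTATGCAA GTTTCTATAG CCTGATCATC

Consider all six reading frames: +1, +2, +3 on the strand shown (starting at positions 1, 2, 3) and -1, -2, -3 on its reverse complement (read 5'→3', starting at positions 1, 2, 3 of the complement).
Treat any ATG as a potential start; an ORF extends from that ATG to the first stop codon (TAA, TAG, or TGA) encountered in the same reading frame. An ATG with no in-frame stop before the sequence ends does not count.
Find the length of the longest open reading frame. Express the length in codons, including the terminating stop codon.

Reverse complement (5'→3'): GATGATCAGGCTATAGAAACTTGCATAATTTTGGTAGTACTCGCATGAAATGTAGGCCAATGCCGTGCCT
Frame +1: AGG CAC GGC ATT GGC CTA CAT TTC ATG CGA GTA CTA CCA AAA TTA TGC AAG TTT CTA TAG CCT GAT CAT — ATG at 25, stop TAG at 58 → 36 nt.
Frame +2: GGC ACG GCA TTG GCC TAC ATT TCA TGC GAG TAC TAC CAA AAT TAT GCA AGT TTC TAT AGC CTG ATC ATC — no ATG→stop ORF.
Frame +3: GCA CGG CAT TGG CCT ACA TTT CAT GCG AGT ACT ACC AAA ATT ATG CAA GTT TCT ATA GCC TGA TCA — ATG at 45, stop TGA at 63 → 21 nt.
Frame -1: GAT GAT CAG GCT ATA GAA ACT TGC ATA ATT TTG GTA GTA CTC GCA TGA AAT GTA GGC CAA TGC CGT GCC — no ATG→stop ORF.
Frame -2: ATG ATC AGG CTA TAG AAA CTT GCA TAA TTT TGG TAG TAC TCG CAT GAA ATG TAG GCC AAT GCC GTG CCT — ATG at 2, stop TAG at 14 → 15 nt; ATG at 50, stop TAG at 53 → 6 nt.
Frame -3: TGA TCA GGC TAT AGA AAC TTG CAT AAT TTT GGT AGT ACT CGC ATG AAA TGT AGG CCA ATG CCG TGC — no ATG→stop ORF.
Longest: frame +1, positions 25–60, 36 nt = 12 codons = 11 aa. → 12 codons.

12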